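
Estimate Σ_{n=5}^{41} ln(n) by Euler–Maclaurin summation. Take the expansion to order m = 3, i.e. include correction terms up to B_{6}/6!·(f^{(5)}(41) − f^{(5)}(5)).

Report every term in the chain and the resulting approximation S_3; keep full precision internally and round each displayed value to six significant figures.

∫_5^41 ln(x) dx evaluates to 108.209.
Endpoint term: (f(5) + f(41))/2 = (1.60944 + 3.71357)/2 = 2.66150.
So far: 110.871.
Correction k=1: B_{2}/2! · (f^{(1)}(41) − f^{(1)}(5)) = 1/12 · (0.0243902 − 0.200000) = -0.0146341.
Partial sum through k=1: 110.856.
Correction k=2: B_{4}/4! · (f^{(3)}(41) − f^{(3)}(5)) = −1/720 · (2.90187e-05 − 0.0160000) = 2.21819e-05.
Partial sum through k=2: 110.856.
Correction k=3: B_{6}/6! · (f^{(5)}(41) − f^{(5)}(5)) = 1/30240 · (2.07153e-07 − 0.00768000) = -2.53961e-07.

S_3 ≈ 110.856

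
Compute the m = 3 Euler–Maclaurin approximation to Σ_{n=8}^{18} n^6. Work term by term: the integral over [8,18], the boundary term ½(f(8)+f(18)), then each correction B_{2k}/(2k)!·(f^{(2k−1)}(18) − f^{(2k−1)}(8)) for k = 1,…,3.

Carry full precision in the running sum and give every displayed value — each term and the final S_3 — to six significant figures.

∫_8^18 x^6 dx evaluates to 8.71604e+07.
Boundary: ½(f(8) + f(18)) = ½(262144 + 3.40122e+07) = 1.71372e+07.
Integral + boundary = 1.04298e+08.
Correction k=1: B_{2}/2! · (f^{(1)}(18) − f^{(1)}(8)) = 1/12 · (1.13374e+07 − 196608) = 928400.
After k=1: 1.05226e+08.
Correction k=2: B_{4}/4! · (f^{(3)}(18) − f^{(3)}(8)) = −1/720 · (699840 − 61440.0) = -886.667.
After k=2: 1.05225e+08.
Correction k=3: B_{6}/6! · (f^{(5)}(18) − f^{(5)}(8)) = 1/30240 · (12960.0 − 5760.00) = 0.238095.

S_3 ≈ 1.05225e+08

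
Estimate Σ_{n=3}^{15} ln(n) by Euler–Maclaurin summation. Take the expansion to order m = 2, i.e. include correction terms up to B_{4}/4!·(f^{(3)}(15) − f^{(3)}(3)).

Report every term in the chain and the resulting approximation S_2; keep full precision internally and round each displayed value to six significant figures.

S_2 ≈ 27.2061

∫_3^15 ln(x) dx evaluates to 25.3249.
½[f(3) + f(15)] = ½[1.09861 + 2.70805] = 1.90333.
So far: 27.2282.
Order-1 term: 1/12 · (0.0666667 − 0.333333) = -0.0222222.
Partial sum through k=1: 27.2060.
Order-2 term: −1/720 · (0.000592593 − 0.0740741) = 0.000102058.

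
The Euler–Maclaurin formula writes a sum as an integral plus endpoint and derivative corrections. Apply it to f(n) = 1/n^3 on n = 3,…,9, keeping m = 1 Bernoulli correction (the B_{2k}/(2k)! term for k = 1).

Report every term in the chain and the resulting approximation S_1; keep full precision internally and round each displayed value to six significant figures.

∫_3^9 1/x^3 dx evaluates to 0.0493827.
½[f(3) + f(9)] = ½[0.0370370 + 0.00137174] = 0.0192044.
Integral + boundary = 0.0685871.
k=1: B_{2}/(2)! × [f^{(1)}(9) − f^{(1)}(3)] = 1/12 × (-0.000457247 − (-0.0370370)) = 0.00304832.

S_1 ≈ 0.0716354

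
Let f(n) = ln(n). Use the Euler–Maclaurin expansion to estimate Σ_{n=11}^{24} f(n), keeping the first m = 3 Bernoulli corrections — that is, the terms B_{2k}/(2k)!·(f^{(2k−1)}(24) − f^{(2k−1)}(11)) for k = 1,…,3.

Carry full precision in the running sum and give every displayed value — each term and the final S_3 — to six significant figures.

The integral term ∫_11^24 ln(x) dx = 36.8964.
Boundary: ½(f(11) + f(24)) = ½(2.39790 + 3.17805) = 2.78797.
So far: 39.6844.
k=1: B_{2}/(2)! × [f^{(1)}(24) − f^{(1)}(11)] = 1/12 × (0.0416667 − 0.0909091) = -0.00410354.
After k=1: 39.6803.
k=2: B_{4}/(4)! × [f^{(3)}(24) − f^{(3)}(11)] = −1/720 × (0.000144676 − 0.00150263) = 1.88605e-06.
After k=2: 39.6803.
k=3: B_{6}/(6)! × [f^{(5)}(24) − f^{(5)}(11)] = 1/30240 × (3.01408e-06 − 0.000149021) = -4.82827e-09.

S_3 ≈ 39.6803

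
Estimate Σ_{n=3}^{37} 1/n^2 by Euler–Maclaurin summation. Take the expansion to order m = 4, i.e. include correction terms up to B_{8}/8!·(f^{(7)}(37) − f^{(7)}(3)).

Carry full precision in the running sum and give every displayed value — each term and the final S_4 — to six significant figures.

S_4 ≈ 0.368269

Integral: ∫_3^37 1/x^2 dx = 0.306306.
Endpoint term: (f(3) + f(37))/2 = (0.111111 + 0.000730460)/2 = 0.0559208.
Running total after boundary: 0.362227.
Order-1 term: 1/12 · (-3.94843e-05 − (-0.0740741)) = 0.00616955.
Running total after k=1: 0.368397.
Order-2 term: −1/720 · (-3.46101e-07 − (-0.0987654)) = -0.000137174.
Running total after k=2: 0.368259.
Order-3 term: 1/30240 · (-7.58439e-09 − (-0.329218)) = 1.08868e-05.
Running total after k=3: 0.368270.
Order-4 term: −1/1209600 · (-3.10245e-10 − (-2.04847)) = -1.69351e-06.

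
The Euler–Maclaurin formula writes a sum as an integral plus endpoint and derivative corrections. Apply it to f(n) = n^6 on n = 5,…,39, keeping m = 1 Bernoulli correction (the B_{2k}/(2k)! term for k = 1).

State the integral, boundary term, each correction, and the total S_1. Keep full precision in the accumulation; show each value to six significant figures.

Integral: ∫_5^39 x^6 dx = 1.96044e+10.
Boundary: ½(f(5) + f(39)) = ½(15625.0 + 3.51874e+09) = 1.75938e+09.
Running total after boundary: 2.13638e+10.
Correction k=1: B_{2}/2! · (f^{(1)}(39) − f^{(1)}(5)) = 1/12 · (5.41345e+08 − 18750.0) = 4.51105e+07.

S_1 ≈ 2.14089e+10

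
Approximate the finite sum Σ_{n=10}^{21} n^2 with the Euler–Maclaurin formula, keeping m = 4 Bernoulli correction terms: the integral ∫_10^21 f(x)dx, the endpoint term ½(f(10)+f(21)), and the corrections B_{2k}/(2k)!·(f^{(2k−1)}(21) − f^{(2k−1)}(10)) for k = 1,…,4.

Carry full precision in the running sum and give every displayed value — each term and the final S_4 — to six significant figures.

Integral: ∫_10^21 x^2 dx = 2753.67.
½[f(10) + f(21)] = ½[100.000 + 441.000] = 270.500.
Integral + boundary = 3024.17.
k=1: B_{2}/(2)! × [f^{(1)}(21) − f^{(1)}(10)] = 1/12 × (42.0000 − 20.0000) = 1.83333.
Partial sum through k=1: 3026.00.
k=2: B_{4}/(4)! × [f^{(3)}(21) − f^{(3)}(10)] = −1/720 × (0.00000 − 0.00000) = 0.00000.
Partial sum through k=2: 3026.00.
k=3: B_{6}/(6)! × [f^{(5)}(21) − f^{(5)}(10)] = 1/30240 × (0.00000 − 0.00000) = 0.00000.
Partial sum through k=3: 3026.00.
k=4: B_{8}/(8)! × [f^{(7)}(21) − f^{(7)}(10)] = −1/1209600 × (0.00000 − 0.00000) = 0.00000.

S_4 ≈ 3026.00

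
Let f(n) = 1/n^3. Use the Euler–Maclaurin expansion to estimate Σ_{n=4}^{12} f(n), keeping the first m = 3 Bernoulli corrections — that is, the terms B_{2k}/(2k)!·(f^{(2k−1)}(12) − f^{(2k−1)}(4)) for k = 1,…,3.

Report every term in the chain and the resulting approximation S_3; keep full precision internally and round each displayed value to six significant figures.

∫_4^12 1/x^3 dx evaluates to 0.0277778.
Boundary: ½(f(4) + f(12)) = ½(0.0156250 + 0.000578704) = 0.00810185.
Integral + boundary = 0.0358796.
Correction k=1: B_{2}/2! · (f^{(1)}(12) − f^{(1)}(4)) = 1/12 · (-0.000144676 − (-0.0117188)) = 0.000964506.
Partial sum through k=1: 0.0368441.
Correction k=2: B_{4}/4! · (f^{(3)}(12) − f^{(3)}(4)) = −1/720 · (-2.00939e-05 − (-0.0146484)) = -2.03171e-05.
Partial sum through k=2: 0.0368238.
Correction k=3: B_{6}/6! · (f^{(5)}(12) − f^{(5)}(4)) = 1/30240 · (-5.86071e-06 − (-0.0384521)) = 1.27137e-06.

S_3 ≈ 0.0368251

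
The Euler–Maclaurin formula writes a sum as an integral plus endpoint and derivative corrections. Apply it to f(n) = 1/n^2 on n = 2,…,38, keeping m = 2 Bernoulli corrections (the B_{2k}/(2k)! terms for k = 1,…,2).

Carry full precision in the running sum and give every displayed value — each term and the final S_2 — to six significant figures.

Integral: ∫_2^38 1/x^2 dx = 0.473684.
½[f(2) + f(38)] = ½[0.250000 + 0.000692521] = 0.125346.
So far: 0.599030.
Correction k=1: B_{2}/2! · (f^{(1)}(38) − f^{(1)}(2)) = 1/12 · (-3.64485e-05 − (-0.250000)) = 0.0208303.
After k=1: 0.619861.
Correction k=2: B_{4}/4! · (f^{(3)}(38) − f^{(3)}(2)) = −1/720 · (-3.02896e-07 − (-0.750000)) = -0.00104167.

S_2 ≈ 0.618819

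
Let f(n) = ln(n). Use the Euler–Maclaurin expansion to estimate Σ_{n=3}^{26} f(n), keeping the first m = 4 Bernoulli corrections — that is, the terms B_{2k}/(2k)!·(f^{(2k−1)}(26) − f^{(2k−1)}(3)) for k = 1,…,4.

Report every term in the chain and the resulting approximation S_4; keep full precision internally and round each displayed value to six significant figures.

∫_3^26 ln(x) dx evaluates to 58.4147.
½[f(3) + f(26)] = ½[1.09861 + 3.25810] = 2.17835.
So far: 60.5930.
Order-1 term: 1/12 · (0.0384615 − 0.333333) = -0.0245726.
After k=1: 60.5685.
Order-2 term: −1/720 · (0.000113792 − 0.0740741) = 0.000102723.
After k=2: 60.5686.
Order-3 term: 1/30240 · (2.01997e-06 − 0.0987654) = -3.26599e-06.
After k=3: 60.5686.
Order-4 term: −1/1209600 · (8.96436e-08 − 0.329218) = 2.72171e-07.

S_4 ≈ 60.5686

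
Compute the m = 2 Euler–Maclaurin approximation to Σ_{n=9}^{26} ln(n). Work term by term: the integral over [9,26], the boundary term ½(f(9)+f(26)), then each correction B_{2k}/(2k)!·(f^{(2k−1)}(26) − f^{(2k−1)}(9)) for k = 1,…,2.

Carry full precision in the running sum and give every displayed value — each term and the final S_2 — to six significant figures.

S_2 ≈ 50.6571

∫_9^26 ln(x) dx evaluates to 47.9355.
½[f(9) + f(26)] = ½[2.19722 + 3.25810] = 2.72766.
Integral + boundary = 50.6631.
Correction k=1: B_{2}/2! · (f^{(1)}(26) − f^{(1)}(9)) = 1/12 · (0.0384615 − 0.111111) = -0.00605413.
Partial sum through k=1: 50.6571.
Correction k=2: B_{4}/4! · (f^{(3)}(26) − f^{(3)}(9)) = −1/720 · (0.000113792 − 0.00274348) = 3.65235e-06.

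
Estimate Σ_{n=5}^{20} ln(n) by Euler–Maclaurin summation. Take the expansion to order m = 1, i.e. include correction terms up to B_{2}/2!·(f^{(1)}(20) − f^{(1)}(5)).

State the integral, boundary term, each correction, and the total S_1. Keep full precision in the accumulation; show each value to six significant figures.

∫_5^20 ln(x) dx evaluates to 36.8675.
Endpoint term: (f(5) + f(20))/2 = (1.60944 + 2.99573)/2 = 2.30259.
Running total after boundary: 39.1700.
Order-1 term: 1/12 · (0.0500000 − 0.200000) = -0.0125000.

S_1 ≈ 39.1575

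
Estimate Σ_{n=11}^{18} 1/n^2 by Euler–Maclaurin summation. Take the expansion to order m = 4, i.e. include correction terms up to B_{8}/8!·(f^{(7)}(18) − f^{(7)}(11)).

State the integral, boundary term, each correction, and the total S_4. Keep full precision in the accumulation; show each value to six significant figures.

S_4 ≈ 0.0411254

Integral: ∫_11^18 1/x^2 dx = 0.0353535.
½[f(11) + f(18)] = ½[0.00826446 + 0.00308642] = 0.00567544.
So far: 0.0410290.
k=1: B_{2}/(2)! × [f^{(1)}(18) − f^{(1)}(11)] = 1/12 × (-0.000342936 − (-0.00150263)) = 9.66412e-05.
Running total after k=1: 0.0411256.
k=2: B_{4}/(4)! × [f^{(3)}(18) − f^{(3)}(11)] = −1/720 × (-1.27013e-05 − (-0.000149021)) = -1.89333e-07.
Running total after k=2: 0.0411254.
k=3: B_{6}/(6)! × [f^{(5)}(18) − f^{(5)}(11)] = 1/30240 × (-1.17605e-06 − (-3.69474e-05)) = 1.18291e-09.
Running total after k=3: 0.0411254.
k=4: B_{8}/(8)! × [f^{(7)}(18) − f^{(7)}(11)] = −1/1209600 × (-2.03268e-07 − (-1.70996e-05)) = -1.39685e-11.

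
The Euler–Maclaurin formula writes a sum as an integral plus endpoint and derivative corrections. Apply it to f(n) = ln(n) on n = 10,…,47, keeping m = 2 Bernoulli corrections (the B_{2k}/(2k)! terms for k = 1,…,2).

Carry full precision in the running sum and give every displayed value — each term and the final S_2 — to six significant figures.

S_2 ≈ 124.001

Integral: ∫_10^47 ln(x) dx = 120.931.
Endpoint term: (f(10) + f(47))/2 = (2.30259 + 3.85015)/2 = 3.07637.
So far: 124.007.
Order-1 term: 1/12 · (0.0212766 − 0.100000) = -0.00656028.
Partial sum through k=1: 124.001.
Order-2 term: −1/720 · (1.92636e-05 − 0.00200000) = 2.75102e-06.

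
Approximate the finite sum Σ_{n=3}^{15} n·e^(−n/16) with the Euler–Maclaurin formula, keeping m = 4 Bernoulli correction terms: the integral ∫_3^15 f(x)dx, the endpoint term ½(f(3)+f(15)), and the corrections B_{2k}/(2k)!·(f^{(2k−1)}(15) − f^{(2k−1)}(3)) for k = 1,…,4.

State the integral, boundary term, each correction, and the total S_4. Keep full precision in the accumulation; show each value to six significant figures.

S_4 ≈ 61.9150

Integral: ∫_3^15 x·e^(−x/16) dx = 57.7885.
Boundary: ½(f(3) + f(15)) = ½(2.48709 + 5.87408) = 4.18059.
So far: 61.9690.
Correction k=1: B_{2}/2! · (f^{(1)}(15) − f^{(1)}(3)) = 1/12 · (0.0244754 − 0.673586) = -0.0540926.
After k=1: 61.9150.
Correction k=2: B_{4}/4! · (f^{(3)}(15) − f^{(3)}(3)) = −1/720 · (0.00315503 − 0.00910799) = 8.26800e-06.
After k=2: 61.9150.
Correction k=3: B_{6}/6! · (f^{(5)}(15) − f^{(5)}(3)) = 1/30240 · (2.42752e-05 − 6.08780e-05) = -1.21041e-09.
After k=3: 61.9150.
Correction k=4: B_{8}/8! · (f^{(7)}(15) − f^{(7)}(3)) = −1/1209600 · (1.41508e-07 − 3.36633e-07) = 1.61314e-13.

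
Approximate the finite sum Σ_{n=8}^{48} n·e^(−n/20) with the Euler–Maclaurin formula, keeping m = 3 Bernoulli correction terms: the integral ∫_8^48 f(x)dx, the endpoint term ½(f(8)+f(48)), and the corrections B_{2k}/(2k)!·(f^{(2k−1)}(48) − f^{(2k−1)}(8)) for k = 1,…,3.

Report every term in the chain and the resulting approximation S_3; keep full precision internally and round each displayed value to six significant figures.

Integral: ∫_8^48 x·e^(−x/20) dx = 252.003.
Boundary: ½(f(8) + f(48)) = ½(5.36256 + 4.35446) = 4.85851.
Integral + boundary = 256.861.
k=1: B_{2}/(2)! × [f^{(1)}(48) − f^{(1)}(8)] = 1/12 × (-0.127005 − 0.402192) = -0.0440998.
After k=1: 256.817.
k=2: B_{4}/(4)! × [f^{(3)}(48) − f^{(3)}(8)] = −1/720 × (0.000136077 − 0.00435708) = 5.86250e-06.
After k=2: 256.817.
k=3: B_{6}/(6)! × [f^{(5)}(48) − f^{(5)}(8)] = 1/30240 × (1.47417e-06 − 1.92717e-05) = -5.88543e-10.

S_3 ≈ 256.817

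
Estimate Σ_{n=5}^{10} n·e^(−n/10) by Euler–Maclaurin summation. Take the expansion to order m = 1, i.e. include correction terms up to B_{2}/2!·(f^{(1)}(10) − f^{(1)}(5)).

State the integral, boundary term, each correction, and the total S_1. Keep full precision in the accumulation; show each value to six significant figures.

S_1 ≈ 20.7342

Integral: ∫_5^10 x·e^(−x/10) dx = 17.4037.
Boundary: ½(f(5) + f(10)) = ½(3.03265 + 3.67879) = 3.35572.
So far: 20.7594.
k=1: B_{2}/(2)! × [f^{(1)}(10) − f^{(1)}(5)] = 1/12 × (0.00000 − 0.303265) = -0.0252721.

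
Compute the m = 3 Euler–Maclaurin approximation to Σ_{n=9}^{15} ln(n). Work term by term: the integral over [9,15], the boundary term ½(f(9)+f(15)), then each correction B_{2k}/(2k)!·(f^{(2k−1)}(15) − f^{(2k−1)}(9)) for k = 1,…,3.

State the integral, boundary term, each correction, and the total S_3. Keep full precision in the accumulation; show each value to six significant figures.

∫_9^15 ln(x) dx evaluates to 14.8457.
½[f(9) + f(15)] = ½[2.19722 + 2.70805] = 2.45264.
Integral + boundary = 17.2984.
Correction k=1: B_{2}/2! · (f^{(1)}(15) − f^{(1)}(9)) = 1/12 · (0.0666667 − 0.111111) = -0.00370370.
After k=1: 17.2947.
Correction k=2: B_{4}/4! · (f^{(3)}(15) − f^{(3)}(9)) = −1/720 · (0.000592593 − 0.00274348) = 2.98735e-06.
After k=2: 17.2947.
Correction k=3: B_{6}/6! · (f^{(5)}(15) − f^{(5)}(9)) = 1/30240 · (3.16049e-05 − 0.000406442) = -1.23954e-08.

S_3 ≈ 17.2947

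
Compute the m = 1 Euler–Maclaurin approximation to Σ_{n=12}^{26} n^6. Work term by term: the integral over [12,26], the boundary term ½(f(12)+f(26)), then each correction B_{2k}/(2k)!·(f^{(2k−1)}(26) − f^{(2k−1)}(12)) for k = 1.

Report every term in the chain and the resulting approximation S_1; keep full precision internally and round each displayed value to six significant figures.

The integral term ∫_12^26 x^6 dx = 1.14228e+09.
½[f(12) + f(26)] = ½[2.98598e+06 + 3.08916e+08] = 1.55951e+08.
So far: 1.29823e+09.
k=1: B_{2}/(2)! × [f^{(1)}(26) − f^{(1)}(12)] = 1/12 × (7.12883e+07 − 1.49299e+06) = 5.81627e+06.

S_1 ≈ 1.30405e+09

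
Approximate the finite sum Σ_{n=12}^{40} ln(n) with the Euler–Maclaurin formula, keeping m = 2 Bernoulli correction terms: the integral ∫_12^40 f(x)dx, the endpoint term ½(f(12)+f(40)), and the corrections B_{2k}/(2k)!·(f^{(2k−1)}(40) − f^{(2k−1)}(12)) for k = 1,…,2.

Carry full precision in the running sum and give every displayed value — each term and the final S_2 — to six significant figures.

S_2 ≈ 92.8183

Integral: ∫_12^40 ln(x) dx = 89.7363.
½[f(12) + f(40)] = ½[2.48491 + 3.68888] = 3.08689.
Running total after boundary: 92.8232.
k=1: B_{2}/(2)! × [f^{(1)}(40) − f^{(1)}(12)] = 1/12 × (0.0250000 − 0.0833333) = -0.00486111.
Running total after k=1: 92.8183.
k=2: B_{4}/(4)! × [f^{(3)}(40) − f^{(3)}(12)] = −1/720 × (3.12500e-05 − 0.00115741) = 1.56411e-06.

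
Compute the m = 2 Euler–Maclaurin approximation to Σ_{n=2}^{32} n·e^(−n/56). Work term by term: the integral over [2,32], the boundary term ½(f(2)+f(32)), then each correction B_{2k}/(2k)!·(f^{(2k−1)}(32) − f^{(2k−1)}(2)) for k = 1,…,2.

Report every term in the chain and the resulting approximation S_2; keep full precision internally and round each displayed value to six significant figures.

S_2 ≈ 361.059

∫_2^32 x·e^(−x/56) dx evaluates to 351.116.
½[f(2) + f(32)] = ½[1.92983 + 18.0710] = 10.0004.
Running total after boundary: 361.116.
Order-1 term: 1/12 · (0.242022 − 0.930455) = -0.0573694.
After k=1: 361.059.
Order-2 term: −1/720 · (0.000437327 − 0.000912081) = 6.59380e-07.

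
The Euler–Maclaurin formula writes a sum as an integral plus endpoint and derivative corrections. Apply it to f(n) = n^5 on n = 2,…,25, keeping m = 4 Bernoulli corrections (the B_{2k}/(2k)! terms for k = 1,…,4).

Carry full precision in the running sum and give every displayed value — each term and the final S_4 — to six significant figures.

S_4 ≈ 4.57356e+07

Integral: ∫_2^25 x^5 dx = 4.06901e+07.
Boundary: ½(f(2) + f(25)) = ½(32.0000 + 9.76562e+06) = 4.88283e+06.
Integral + boundary = 4.55729e+07.
Order-1 term: 1/12 · (1.95312e+06 − 80.0000) = 162754.
Running total after k=1: 4.57357e+07.
Order-2 term: −1/720 · (37500.0 − 240.000) = -51.7500.
Running total after k=2: 4.57356e+07.
Order-3 term: 1/30240 · (120.000 − 120.000) = 0.00000.
Running total after k=3: 4.57356e+07.
Order-4 term: −1/1209600 · (0.00000 − 0.00000) = 0.00000.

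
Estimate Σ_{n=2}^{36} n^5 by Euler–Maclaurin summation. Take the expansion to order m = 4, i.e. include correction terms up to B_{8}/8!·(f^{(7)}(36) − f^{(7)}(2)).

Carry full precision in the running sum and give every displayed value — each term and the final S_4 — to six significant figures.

Integral: ∫_2^36 x^5 dx = 3.62797e+08.
Endpoint term: (f(2) + f(36))/2 = (32.0000 + 6.04662e+07)/2 = 3.02331e+07.
So far: 3.93030e+08.
Correction k=1: B_{2}/2! · (f^{(1)}(36) − f^{(1)}(2)) = 1/12 · (8.39808e+06 − 80.0000) = 699833.
Partial sum through k=1: 3.93730e+08.
Correction k=2: B_{4}/4! · (f^{(3)}(36) − f^{(3)}(2)) = −1/720 · (77760.0 − 240.000) = -107.667.
Partial sum through k=2: 3.93730e+08.
Correction k=3: B_{6}/6! · (f^{(5)}(36) − f^{(5)}(2)) = 1/30240 · (120.000 − 120.000) = 0.00000.
Partial sum through k=3: 3.93730e+08.
Correction k=4: B_{8}/8! · (f^{(7)}(36) − f^{(7)}(2)) = −1/1209600 · (0.00000 − 0.00000) = 0.00000.

S_4 ≈ 3.93730e+08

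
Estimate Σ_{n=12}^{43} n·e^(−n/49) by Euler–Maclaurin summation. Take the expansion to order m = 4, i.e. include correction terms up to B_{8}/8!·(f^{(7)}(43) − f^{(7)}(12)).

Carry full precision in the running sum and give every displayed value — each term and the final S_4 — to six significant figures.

S_4 ≈ 478.908

∫_12^43 x·e^(−x/49) dx evaluates to 465.316.
½[f(12) + f(43)] = ½[9.39341 + 17.8794] = 13.6364.
So far: 478.953.
Order-1 term: 1/12 · (0.0509143 − 0.591082) = -0.0450140.
Partial sum through k=1: 478.908.
Order-2 term: −1/720 · (0.000367561 − 0.000898230) = 7.37041e-07.
Partial sum through k=2: 478.908.
Order-3 term: 1/30240 · (2.97341e-07 − 6.45681e-07) = -1.15192e-11.
Partial sum through k=3: 478.908.
Order-4 term: −1/1209600 · (1.83922e-10 − 3.82030e-10) = 1.63780e-16.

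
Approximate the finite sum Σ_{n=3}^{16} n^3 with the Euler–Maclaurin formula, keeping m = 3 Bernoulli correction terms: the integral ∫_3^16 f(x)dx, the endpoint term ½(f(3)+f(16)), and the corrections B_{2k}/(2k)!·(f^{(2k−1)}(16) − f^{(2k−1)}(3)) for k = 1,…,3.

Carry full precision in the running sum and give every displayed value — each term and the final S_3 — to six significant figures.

S_3 ≈ 18487.0

The integral term ∫_3^16 x^3 dx = 16363.8.
½[f(3) + f(16)] = ½[27.0000 + 4096.00] = 2061.50.
Running total after boundary: 18425.2.
k=1: B_{2}/(2)! × [f^{(1)}(16) − f^{(1)}(3)] = 1/12 × (768.000 − 27.0000) = 61.7500.
Running total after k=1: 18487.0.
k=2: B_{4}/(4)! × [f^{(3)}(16) − f^{(3)}(3)] = −1/720 × (6.00000 − 6.00000) = 0.00000.
Running total after k=2: 18487.0.
k=3: B_{6}/(6)! × [f^{(5)}(16) − f^{(5)}(3)] = 1/30240 × (0.00000 − 0.00000) = 0.00000.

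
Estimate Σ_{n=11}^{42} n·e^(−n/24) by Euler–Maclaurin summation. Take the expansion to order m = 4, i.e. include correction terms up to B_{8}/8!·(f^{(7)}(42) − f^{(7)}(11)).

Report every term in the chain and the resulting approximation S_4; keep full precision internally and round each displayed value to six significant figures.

∫_11^42 x·e^(−x/24) dx evaluates to 255.905.
Endpoint term: (f(11) + f(42))/2 = (6.95570 + 7.29851)/2 = 7.12710.
Running total after boundary: 263.032.
Correction k=1: B_{2}/2! · (f^{(1)}(42) − f^{(1)}(11)) = 1/12 · (-0.130330 − 0.342516) = -0.0394038.
Partial sum through k=1: 262.993.
Correction k=2: B_{4}/4! · (f^{(3)}(42) − f^{(3)}(11)) = −1/720 · (0.000377114 − 0.00279026) = 3.35159e-06.
Partial sum through k=2: 262.993.
Correction k=3: B_{6}/6! · (f^{(5)}(42) − f^{(5)}(11)) = 1/30240 · (1.70225e-06 − 8.65603e-06) = -2.29953e-10.
Partial sum through k=3: 262.993.
Correction k=4: B_{8}/8! · (f^{(7)}(42) − f^{(7)}(11)) = −1/1209600 · (4.77394e-09 − 2.16456e-08) = 1.39481e-14.

S_4 ≈ 262.993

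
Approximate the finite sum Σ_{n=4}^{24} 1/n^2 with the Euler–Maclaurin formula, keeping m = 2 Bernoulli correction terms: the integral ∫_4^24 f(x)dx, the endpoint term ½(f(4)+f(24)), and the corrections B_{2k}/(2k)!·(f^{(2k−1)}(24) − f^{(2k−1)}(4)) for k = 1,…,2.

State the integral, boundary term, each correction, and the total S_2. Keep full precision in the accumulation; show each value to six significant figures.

S_2 ≈ 0.243011

The integral term ∫_4^24 1/x^2 dx = 0.208333.
Boundary: ½(f(4) + f(24)) = ½(0.0625000 + 0.00173611) = 0.0321181.
Running total after boundary: 0.240451.
k=1: B_{2}/(2)! × [f^{(1)}(24) − f^{(1)}(4)] = 1/12 × (-0.000144676 − (-0.0312500)) = 0.00259211.
After k=1: 0.243043.
k=2: B_{4}/(4)! × [f^{(3)}(24) − f^{(3)}(4)] = −1/720 × (-3.01408e-06 − (-0.0234375)) = -3.25479e-05.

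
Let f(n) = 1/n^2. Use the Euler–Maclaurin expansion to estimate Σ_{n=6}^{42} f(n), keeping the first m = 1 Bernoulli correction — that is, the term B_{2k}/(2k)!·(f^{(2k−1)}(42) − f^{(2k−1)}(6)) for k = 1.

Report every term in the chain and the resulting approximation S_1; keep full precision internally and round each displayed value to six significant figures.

∫_6^42 1/x^2 dx evaluates to 0.142857.
½[f(6) + f(42)] = ½[0.0277778 + 0.000566893] = 0.0141723.
Integral + boundary = 0.157029.
Order-1 term: 1/12 · (-2.69949e-05 − (-0.00925926)) = 0.000769355.

S_1 ≈ 0.157799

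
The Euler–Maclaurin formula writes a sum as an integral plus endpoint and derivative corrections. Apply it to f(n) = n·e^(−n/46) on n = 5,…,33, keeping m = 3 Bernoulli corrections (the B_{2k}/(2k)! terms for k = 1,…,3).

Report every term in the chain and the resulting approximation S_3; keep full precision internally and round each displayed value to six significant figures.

S_3 ≈ 341.132

The integral term ∫_5^33 x·e^(−x/46) dx = 330.892.
Endpoint term: (f(5) + f(33))/2 = (4.48502 + 16.1048)/2 = 10.2949.
Running total after boundary: 341.187.
k=1: B_{2}/(2)! × [f^{(1)}(33) − f^{(1)}(5)] = 1/12 × (0.137920 − 0.799503) = -0.0551319.
Partial sum through k=1: 341.132.
k=2: B_{4}/(4)! × [f^{(3)}(33) − f^{(3)}(5)] = −1/720 × (0.000526450 − 0.00122567) = 9.71134e-07.
Partial sum through k=2: 341.132.
k=3: B_{6}/(6)! × [f^{(5)}(33) − f^{(5)}(5)] = 1/30240 × (4.66786e-07 − 9.79913e-07) = -1.69685e-11.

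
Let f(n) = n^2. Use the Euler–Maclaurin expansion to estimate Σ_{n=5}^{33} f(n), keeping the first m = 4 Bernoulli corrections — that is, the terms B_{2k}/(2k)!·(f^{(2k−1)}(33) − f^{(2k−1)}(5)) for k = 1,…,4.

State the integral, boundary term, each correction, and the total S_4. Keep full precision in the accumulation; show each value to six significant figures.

Integral: ∫_5^33 x^2 dx = 11937.3.
Boundary: ½(f(5) + f(33)) = ½(25.0000 + 1089.00) = 557.000.
Integral + boundary = 12494.3.
k=1: B_{2}/(2)! × [f^{(1)}(33) − f^{(1)}(5)] = 1/12 × (66.0000 − 10.0000) = 4.66667.
After k=1: 12499.0.
k=2: B_{4}/(4)! × [f^{(3)}(33) − f^{(3)}(5)] = −1/720 × (0.00000 − 0.00000) = 0.00000.
After k=2: 12499.0.
k=3: B_{6}/(6)! × [f^{(5)}(33) − f^{(5)}(5)] = 1/30240 × (0.00000 − 0.00000) = 0.00000.
After k=3: 12499.0.
k=4: B_{8}/(8)! × [f^{(7)}(33) − f^{(7)}(5)] = −1/1209600 × (0.00000 − 0.00000) = 0.00000.

S_4 ≈ 12499.0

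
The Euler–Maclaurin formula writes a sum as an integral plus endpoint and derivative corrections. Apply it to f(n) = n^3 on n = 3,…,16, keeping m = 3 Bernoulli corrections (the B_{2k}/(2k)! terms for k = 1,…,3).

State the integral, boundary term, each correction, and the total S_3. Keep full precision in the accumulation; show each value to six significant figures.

S_3 ≈ 18487.0

∫_3^16 x^3 dx evaluates to 16363.8.
Boundary: ½(f(3) + f(16)) = ½(27.0000 + 4096.00) = 2061.50.
Integral + boundary = 18425.2.
Correction k=1: B_{2}/2! · (f^{(1)}(16) − f^{(1)}(3)) = 1/12 · (768.000 − 27.0000) = 61.7500.
Running total after k=1: 18487.0.
Correction k=2: B_{4}/4! · (f^{(3)}(16) − f^{(3)}(3)) = −1/720 · (6.00000 − 6.00000) = 0.00000.
Running total after k=2: 18487.0.
Correction k=3: B_{6}/6! · (f^{(5)}(16) − f^{(5)}(3)) = 1/30240 · (0.00000 − 0.00000) = 0.00000.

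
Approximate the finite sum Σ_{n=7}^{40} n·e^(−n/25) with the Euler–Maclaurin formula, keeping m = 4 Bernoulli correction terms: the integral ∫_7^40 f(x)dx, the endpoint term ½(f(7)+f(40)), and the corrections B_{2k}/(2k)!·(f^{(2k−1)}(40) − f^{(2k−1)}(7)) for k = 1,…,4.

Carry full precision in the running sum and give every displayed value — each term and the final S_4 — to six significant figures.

S_4 ≈ 283.173

∫_7^40 x·e^(−x/25) dx evaluates to 276.545.
Boundary: ½(f(7) + f(40)) = ½(5.29049 + 8.07586) = 6.68317.
So far: 283.228.
k=1: B_{2}/(2)! × [f^{(1)}(40) − f^{(1)}(7)] = 1/12 × (-0.121138 − 0.544164) = -0.0554419.
Running total after k=1: 283.173.
k=2: B_{4}/(4)! × [f^{(3)}(40) − f^{(3)}(7)] = −1/720 × (0.000452248 − 0.00328917) = 3.94017e-06.
Running total after k=2: 283.173.
k=3: B_{6}/(6)! × [f^{(5)}(40) − f^{(5)}(7)] = 1/30240 × (1.75731e-06 − 9.13229e-06) = -2.43882e-10.
Running total after k=3: 283.173.
k=4: B_{8}/(8)! × [f^{(7)}(40) − f^{(7)}(7)] = −1/1209600 × (4.46563e-09 − 2.08030e-08) = 1.35065e-14.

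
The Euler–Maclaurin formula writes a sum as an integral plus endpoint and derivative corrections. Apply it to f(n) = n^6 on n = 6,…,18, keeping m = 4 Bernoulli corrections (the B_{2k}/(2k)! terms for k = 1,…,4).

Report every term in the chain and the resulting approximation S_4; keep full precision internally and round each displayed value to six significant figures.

S_4 ≈ 1.05389e+08

∫_6^18 x^6 dx evaluates to 8.74200e+07.
½[f(6) + f(18)] = ½[46656.0 + 3.40122e+07] = 1.70294e+07.
Integral + boundary = 1.04449e+08.
Order-1 term: 1/12 · (1.13374e+07 − 46656.0) = 940896.
After k=1: 1.05390e+08.
Order-2 term: −1/720 · (699840 − 25920.0) = -936.000.
After k=2: 1.05389e+08.
Order-3 term: 1/30240 · (12960.0 − 4320.00) = 0.285714.
After k=3: 1.05389e+08.
Order-4 term: −1/1209600 · (0.00000 − 0.00000) = 0.00000.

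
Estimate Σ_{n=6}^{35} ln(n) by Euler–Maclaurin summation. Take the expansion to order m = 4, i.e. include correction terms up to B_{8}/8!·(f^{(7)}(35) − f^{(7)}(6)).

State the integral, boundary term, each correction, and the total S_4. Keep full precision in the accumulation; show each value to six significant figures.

The integral term ∫_6^35 ln(x) dx = 84.6866.
Boundary: ½(f(6) + f(35)) = ½(1.79176 + 3.55535) = 2.67355.
Integral + boundary = 87.3602.
Correction k=1: B_{2}/2! · (f^{(1)}(35) − f^{(1)}(6)) = 1/12 · (0.0285714 − 0.166667) = -0.0115079.
Running total after k=1: 87.3487.
Correction k=2: B_{4}/4! · (f^{(3)}(35) − f^{(3)}(6)) = −1/720 · (4.66472e-05 − 0.00925926) = 1.27953e-05.
Running total after k=2: 87.3487.
Correction k=3: B_{6}/6! · (f^{(5)}(35) − f^{(5)}(6)) = 1/30240 · (4.56952e-07 − 0.00308642) = -1.02049e-07.
Running total after k=3: 87.3487.
Correction k=4: B_{8}/8! · (f^{(7)}(35) − f^{(7)}(6)) = −1/1209600 · (1.11907e-08 − 0.00257202) = 2.12633e-09.

S_4 ≈ 87.3487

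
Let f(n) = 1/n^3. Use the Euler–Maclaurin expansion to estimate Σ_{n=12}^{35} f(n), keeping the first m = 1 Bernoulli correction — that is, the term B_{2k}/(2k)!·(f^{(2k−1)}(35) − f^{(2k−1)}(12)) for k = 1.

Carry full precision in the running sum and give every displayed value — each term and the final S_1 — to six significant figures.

∫_12^35 1/x^3 dx evaluates to 0.00306406.
Endpoint term: (f(12) + f(35))/2 = (0.000578704 + 2.33236e-05)/2 = 0.000301014.
So far: 0.00336507.
Order-1 term: 1/12 · (-1.99917e-06 − (-0.000144676)) = 1.18897e-05.

S_1 ≈ 0.00337696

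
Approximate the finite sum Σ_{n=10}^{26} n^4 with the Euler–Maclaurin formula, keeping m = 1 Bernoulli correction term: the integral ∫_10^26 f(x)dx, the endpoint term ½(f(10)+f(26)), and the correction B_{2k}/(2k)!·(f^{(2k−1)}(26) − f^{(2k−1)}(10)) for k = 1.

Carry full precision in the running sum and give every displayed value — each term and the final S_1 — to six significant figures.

S_1 ≈ 2.59529e+06

Integral: ∫_10^26 x^4 dx = 2.35628e+06.
Boundary: ½(f(10) + f(26)) = ½(10000.0 + 456976) = 233488.
So far: 2.58976e+06.
Correction k=1: B_{2}/2! · (f^{(1)}(26) − f^{(1)}(10)) = 1/12 · (70304.0 − 4000.00) = 5525.33.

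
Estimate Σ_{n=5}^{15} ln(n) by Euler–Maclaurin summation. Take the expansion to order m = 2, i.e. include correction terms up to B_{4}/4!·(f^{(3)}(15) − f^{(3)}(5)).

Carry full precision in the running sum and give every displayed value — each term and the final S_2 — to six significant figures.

S_2 ≈ 24.7212

Integral: ∫_5^15 ln(x) dx = 22.5736.
½[f(5) + f(15)] = ½[1.60944 + 2.70805] = 2.15874.
Running total after boundary: 24.7323.
Correction k=1: B_{2}/2! · (f^{(1)}(15) − f^{(1)}(5)) = 1/12 · (0.0666667 − 0.200000) = -0.0111111.
Running total after k=1: 24.7212.
Correction k=2: B_{4}/4! · (f^{(3)}(15) − f^{(3)}(5)) = −1/720 · (0.000592593 − 0.0160000) = 2.13992e-05.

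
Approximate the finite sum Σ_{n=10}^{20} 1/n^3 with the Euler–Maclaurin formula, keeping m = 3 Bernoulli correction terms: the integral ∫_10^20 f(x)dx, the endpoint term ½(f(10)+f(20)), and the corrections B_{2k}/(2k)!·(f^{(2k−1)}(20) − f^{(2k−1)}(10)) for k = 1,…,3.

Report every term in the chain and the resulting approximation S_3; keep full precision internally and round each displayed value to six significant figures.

Integral: ∫_10^20 1/x^3 dx = 0.00375000.
Boundary: ½(f(10) + f(20)) = ½(0.00100000 + 0.000125000) = 0.000562500.
Integral + boundary = 0.00431250.
Correction k=1: B_{2}/2! · (f^{(1)}(20) − f^{(1)}(10)) = 1/12 · (-1.87500e-05 − (-0.000300000)) = 2.34375e-05.
Partial sum through k=1: 0.00433594.
Correction k=2: B_{4}/4! · (f^{(3)}(20) − f^{(3)}(10)) = −1/720 · (-9.37500e-07 − (-6.00000e-05)) = -8.20312e-08.
Partial sum through k=2: 0.00433586.
Correction k=3: B_{6}/6! · (f^{(5)}(20) − f^{(5)}(10)) = 1/30240 · (-9.84375e-08 − (-2.52000e-05)) = 8.30078e-10.

S_3 ≈ 0.00433586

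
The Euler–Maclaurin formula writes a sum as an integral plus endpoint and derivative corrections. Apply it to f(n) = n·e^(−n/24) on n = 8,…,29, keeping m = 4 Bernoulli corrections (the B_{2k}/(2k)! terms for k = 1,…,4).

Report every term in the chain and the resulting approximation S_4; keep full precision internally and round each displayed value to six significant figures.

∫_8^29 x·e^(−x/24) dx evaluates to 170.356.
Boundary: ½(f(8) + f(29)) = ½(5.73225 + 8.66215) = 7.19720.
Running total after boundary: 177.554.
Correction k=1: B_{2}/2! · (f^{(1)}(29) − f^{(1)}(8)) = 1/12 · (-0.0622281 − 0.477688) = -0.0449930.
After k=1: 177.509.
Correction k=2: B_{4}/4! · (f^{(3)}(29) − f^{(3)}(8)) = −1/720 · (0.000929100 − 0.00331727) = 3.31691e-06.
After k=2: 177.509.
Correction k=3: B_{6}/6! · (f^{(5)}(29) − f^{(5)}(8)) = 1/30240 · (3.41360e-06 − 1.00785e-05) = -2.20401e-10.
After k=3: 177.509.
Correction k=4: B_{8}/8! · (f^{(7)}(29) − f^{(7)}(8)) = −1/1209600 · (9.05240e-09 − 2.49963e-08) = 1.31812e-14.

S_4 ≈ 177.509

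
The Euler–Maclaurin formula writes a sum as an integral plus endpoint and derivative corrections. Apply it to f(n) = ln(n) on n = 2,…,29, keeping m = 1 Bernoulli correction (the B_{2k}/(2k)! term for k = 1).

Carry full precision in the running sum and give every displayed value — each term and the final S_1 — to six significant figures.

The integral term ∫_2^29 ln(x) dx = 69.2653.
Boundary: ½(f(2) + f(29)) = ½(0.693147 + 3.36730) = 2.03022.
Integral + boundary = 71.2955.
k=1: B_{2}/(2)! × [f^{(1)}(29) − f^{(1)}(2)] = 1/12 × (0.0344828 − 0.500000) = -0.0387931.

S_1 ≈ 71.2567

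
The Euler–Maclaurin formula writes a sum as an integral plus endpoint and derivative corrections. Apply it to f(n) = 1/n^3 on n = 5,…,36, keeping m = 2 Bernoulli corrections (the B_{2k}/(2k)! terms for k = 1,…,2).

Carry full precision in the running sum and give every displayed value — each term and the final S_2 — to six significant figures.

∫_5^36 1/x^3 dx evaluates to 0.0196142.
½[f(5) + f(36)] = ½[0.00800000 + 2.14335e-05] = 0.00401072.
Integral + boundary = 0.0236249.
Correction k=1: B_{2}/2! · (f^{(1)}(36) − f^{(1)}(5)) = 1/12 · (-1.78612e-06 − (-0.00480000)) = 0.000399851.
Partial sum through k=1: 0.0240248.
Correction k=2: B_{4}/4! · (f^{(3)}(36) − f^{(3)}(5)) = −1/720 · (-2.75636e-08 − (-0.00384000)) = -5.33330e-06.

S_2 ≈ 0.0240194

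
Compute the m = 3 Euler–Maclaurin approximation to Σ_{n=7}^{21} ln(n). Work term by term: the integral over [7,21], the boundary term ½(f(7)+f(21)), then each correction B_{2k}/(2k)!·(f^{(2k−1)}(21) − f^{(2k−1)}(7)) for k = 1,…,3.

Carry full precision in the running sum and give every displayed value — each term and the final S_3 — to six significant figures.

The integral term ∫_7^21 ln(x) dx = 36.3136.
½[f(7) + f(21)] = ½[1.94591 + 3.04452] = 2.49522.
So far: 38.8088.
Correction k=1: B_{2}/2! · (f^{(1)}(21) − f^{(1)}(7)) = 1/12 · (0.0476190 − 0.142857) = -0.00793651.
Partial sum through k=1: 38.8009.
Correction k=2: B_{4}/4! · (f^{(3)}(21) − f^{(3)}(7)) = −1/720 · (0.000215959 − 0.00583090) = 7.79853e-06.
Partial sum through k=2: 38.8009.
Correction k=3: B_{6}/6! · (f^{(5)}(21) − f^{(5)}(7)) = 1/30240 · (5.87645e-06 − 0.00142798) = -4.70271e-08.

S_3 ≈ 38.8009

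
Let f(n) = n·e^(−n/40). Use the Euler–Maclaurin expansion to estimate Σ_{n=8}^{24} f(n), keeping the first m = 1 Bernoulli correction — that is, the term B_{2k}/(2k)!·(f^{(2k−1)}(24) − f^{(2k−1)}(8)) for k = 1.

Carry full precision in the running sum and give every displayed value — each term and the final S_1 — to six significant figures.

S_1 ≈ 176.830

Integral: ∫_8^24 x·e^(−x/40) dx = 167.005.
Endpoint term: (f(8) + f(24))/2 = (6.54985 + 13.1715)/2 = 9.86066.
Running total after boundary: 176.866.
Order-1 term: 1/12 · (0.219525 − 0.654985) = -0.0362883.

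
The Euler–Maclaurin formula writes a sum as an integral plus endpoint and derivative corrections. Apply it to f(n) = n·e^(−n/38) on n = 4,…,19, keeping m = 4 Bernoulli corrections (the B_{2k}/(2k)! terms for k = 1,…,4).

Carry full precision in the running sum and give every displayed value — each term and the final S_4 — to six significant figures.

S_4 ≈ 130.315

Integral: ∫_4^19 x·e^(−x/38) dx = 122.794.
Endpoint term: (f(4) + f(19))/2 = (3.60035 + 11.5241)/2 = 7.56222.
So far: 130.357.
Order-1 term: 1/12 · (0.303265 − 0.805342) = -0.0418397.
Partial sum through k=1: 130.315.
Order-2 term: −1/720 · (0.00105009 − 0.00180437) = 1.04762e-06.
Partial sum through k=2: 130.315.
Order-3 term: 1/30240 · (1.30897e-06 − 2.11290e-06) = -2.65850e-11.
Partial sum through k=3: 130.315.
Order-4 term: −1/1209600 · (1.30938e-09 − 2.06111e-09) = 6.21472e-16.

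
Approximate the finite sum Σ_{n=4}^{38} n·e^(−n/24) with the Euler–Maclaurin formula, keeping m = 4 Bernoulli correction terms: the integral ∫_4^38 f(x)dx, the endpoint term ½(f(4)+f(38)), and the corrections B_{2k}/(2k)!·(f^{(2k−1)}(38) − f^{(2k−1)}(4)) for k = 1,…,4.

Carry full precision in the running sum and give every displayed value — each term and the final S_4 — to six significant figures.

Integral: ∫_4^38 x·e^(−x/24) dx = 263.365.
Boundary: ½(f(4) + f(38)) = ½(3.38593 + 7.80101) = 5.59347.
Running total after boundary: 268.958.
k=1: B_{2}/(2)! × [f^{(1)}(38) − f^{(1)}(4)] = 1/12 × (-0.119752 − 0.705401) = -0.0687628.
Running total after k=1: 268.889.
k=2: B_{4}/(4)! × [f^{(3)}(38) − f^{(3)}(4)] = −1/720 × (0.000504908 − 0.00416383) = 5.08183e-06.
Running total after k=2: 268.889.
k=3: B_{6}/(6)! × [f^{(5)}(38) − f^{(5)}(4)] = 1/30240 × (2.11410e-06 − 1.23316e-05) = -3.37880e-10.
Running total after k=3: 268.889.
k=4: B_{8}/(8)! × [f^{(7)}(38) − f^{(7)}(4)] = −1/1209600 × (5.81878e-09 − 3.02679e-08) = 2.02126e-14.

S_4 ≈ 268.889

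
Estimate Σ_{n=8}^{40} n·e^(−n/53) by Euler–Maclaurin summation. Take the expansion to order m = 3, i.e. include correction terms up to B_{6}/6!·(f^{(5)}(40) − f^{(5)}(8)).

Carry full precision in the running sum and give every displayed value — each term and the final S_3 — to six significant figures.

∫_8^40 x·e^(−x/53) dx evaluates to 462.707.
Boundary: ½(f(8) + f(40)) = ½(6.87917 + 18.8057) = 12.8425.
Running total after boundary: 475.549.
k=1: B_{2}/(2)! × [f^{(1)}(40) − f^{(1)}(8)] = 1/12 × (0.115318 − 0.730101) = -0.0512319.
Partial sum through k=1: 475.498.
k=2: B_{4}/(4)! × [f^{(3)}(40) − f^{(3)}(8)] = −1/720 × (0.000375794 − 0.000872159) = 6.89395e-07.
Partial sum through k=2: 475.498.
k=3: B_{6}/(6)! × [f^{(5)}(40) − f^{(5)}(8)] = 1/30240 × (2.52949e-07 − 5.28445e-07) = -9.11031e-12.

S_3 ≈ 475.498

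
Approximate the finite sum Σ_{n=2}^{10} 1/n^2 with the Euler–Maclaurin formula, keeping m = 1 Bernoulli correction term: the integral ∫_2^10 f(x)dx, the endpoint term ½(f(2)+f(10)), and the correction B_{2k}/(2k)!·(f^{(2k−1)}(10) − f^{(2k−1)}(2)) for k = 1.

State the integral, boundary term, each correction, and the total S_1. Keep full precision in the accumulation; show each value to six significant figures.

Integral: ∫_2^10 1/x^2 dx = 0.400000.
Endpoint term: (f(2) + f(10))/2 = (0.250000 + 0.0100000)/2 = 0.130000.
So far: 0.530000.
Order-1 term: 1/12 · (-0.00200000 − (-0.250000)) = 0.0206667.

S_1 ≈ 0.550667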